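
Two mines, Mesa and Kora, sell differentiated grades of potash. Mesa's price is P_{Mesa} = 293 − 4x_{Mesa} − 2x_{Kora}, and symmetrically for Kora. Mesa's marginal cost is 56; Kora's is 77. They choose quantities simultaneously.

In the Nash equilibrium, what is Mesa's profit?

Mine Mesa's profit: π = x_{Mesa}(293 − 4x_{Mesa} − 2x_{Kora}) − 56x_{Mesa}.
∂π/∂x_{Mesa} = 237 − 8x_{Mesa} − 2x_{Kora} = 0 ⇒ x_{Mesa} = 29.625 − 0.25x_{Kora}.
Similarly x_{Kora} = 27 − 0.25x_{Mesa}.
Plugging x_{Kora} into Mesa's best response: x_{Mesa} = 29.625 − 0.25(27 − 0.25x_{Mesa}) ⇒ 0.9375x_{Mesa} = 22.875, so x_{Mesa} = 24.4.
Then x_{Kora} = 27 − 0.25·24.4 = 20.9.
P_{Mesa} = 293 − 4·24.4 − 2·20.9 = 153.6.
Profit = (153.6 − 56)·24.4 = 2381.44.

2381.44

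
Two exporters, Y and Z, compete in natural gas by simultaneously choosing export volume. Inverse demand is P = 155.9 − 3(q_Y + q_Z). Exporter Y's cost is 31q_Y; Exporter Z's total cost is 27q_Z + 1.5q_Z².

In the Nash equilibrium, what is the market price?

Exporter Y's profit: π = q_Y(155.9 − 3(q_Y + q_Z)) − 31q_Y.
∂π/∂q_Y = 124.9 − 6q_Y − 3q_Z = 0, so q_Y = 1249/60 − 0.5q_Z.
For Z: ∂π/∂q_Z = 128.9 − 9q_Z − 3q_Y = 0 ⇒ q_Z = 1289/90 − (1/3)q_Y.
Substituting the second reaction function into the first: q_Y = 1249/60 − 0.5(1289/90 − (1/3)q_Y), which gives (5/6)q_Y = 1229/90 ⇒ q_Y = 1229/75.
Then q_Z = 1289/90 − (1/3)·(1229/75) = 8.86.
Equilibrium price: P = 155.9 − 3·(3787/150) = 80.16.

80.16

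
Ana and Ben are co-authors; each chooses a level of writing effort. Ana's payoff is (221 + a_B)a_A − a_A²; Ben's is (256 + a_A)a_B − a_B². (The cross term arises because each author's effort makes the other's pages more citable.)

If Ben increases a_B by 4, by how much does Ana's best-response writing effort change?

Expanding Ana's payoff: 221a_A + a_Ba_A − a_A².
∂π/∂a_A = 221 + a_B − 2a_A = 0, so a_A = 110.5 + 0.5a_B.
The reaction-function slope is 0.5, so a 4-unit rise in a_B moves a_A by 0.5 × 4 = 2. Ana's best response rises — the actions are strategic complements.

2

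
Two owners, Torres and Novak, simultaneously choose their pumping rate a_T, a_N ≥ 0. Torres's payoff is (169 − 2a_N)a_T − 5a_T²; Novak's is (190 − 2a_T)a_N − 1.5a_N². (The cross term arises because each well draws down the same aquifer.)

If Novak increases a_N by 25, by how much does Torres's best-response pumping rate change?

Expanding Torres's payoff: 169a_T − 2a_Na_T − 5a_T².
∂π/∂a_T = 169 − 2a_N − 10a_T = 0, so a_T = 16.9 − 0.2a_N.
The reaction-function slope is −0.2, so a 25-unit rise in a_N moves a_T by −0.2 × 25 = −5. Torres's best response falls — the actions are strategic substitutes.

-5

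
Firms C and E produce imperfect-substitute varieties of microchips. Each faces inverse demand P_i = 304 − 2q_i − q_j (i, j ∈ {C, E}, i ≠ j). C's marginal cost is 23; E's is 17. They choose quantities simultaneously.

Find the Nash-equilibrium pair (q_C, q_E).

Firm C's profit: π = q_C(304 − 2q_C − q_E) − 23q_C.
∂π/∂q_C = 281 − 4q_C − q_E = 0 ⇒ q_C = 70.25 − 0.25q_E.
Similarly q_E = 71.75 − 0.25q_C.
Solving the two reaction functions simultaneously: (1 − (−0.25)(−0.25))q_C = 70.25 − 0.25·71.75, so 0.9375q_C = 52.3125 and q_C = 55.8.
Then q_E = 71.75 − 0.25·55.8 = 57.8.

55.8, 57.8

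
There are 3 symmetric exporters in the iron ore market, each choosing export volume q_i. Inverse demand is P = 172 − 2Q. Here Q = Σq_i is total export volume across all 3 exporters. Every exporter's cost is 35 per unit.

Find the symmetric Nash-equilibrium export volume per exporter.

A representative exporter's profit is π_i = q_i(172 − 2Q) − 35q_i, with Q = q_i + Σ_{j≠i} q_j.
First-order condition: 137 − 4q_i − 2Σ_{j≠i} q_j = 0.
Imposing symmetry (q_j = q for all j) turns Σ_{j≠i} q_j into 2q, so 137 = 8q and q = 17.125.

17.125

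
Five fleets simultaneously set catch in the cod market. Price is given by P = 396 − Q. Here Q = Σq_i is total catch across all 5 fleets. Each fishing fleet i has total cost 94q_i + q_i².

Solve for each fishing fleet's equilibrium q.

A representative fishing fleet's profit is π_i = q_i(396 − Q) − 94q_i − q_i², with Q = q_i + Σ_{j≠i} q_j.
First-order condition: 302 − 4q_i − Σ_{j≠i} q_j = 0.
With identical fishing fleets, set every q_j = q: then 302 − 4q − 4q = 0, i.e. q = 302/8 = 37.75.

37.75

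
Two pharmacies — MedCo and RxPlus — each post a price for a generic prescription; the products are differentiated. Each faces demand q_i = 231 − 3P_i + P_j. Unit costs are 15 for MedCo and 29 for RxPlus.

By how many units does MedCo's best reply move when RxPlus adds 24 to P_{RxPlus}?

MedCo's profit: π = (P_{MedCo} − 15)(231 − 3P_{MedCo} + P_{RxPlus}).
∂π/∂P_{MedCo} = 276 − 6P_{MedCo} + P_{RxPlus} = 0 ⇒ P_{MedCo} = 46 + (1/6)P_{RxPlus}.
The reaction-function slope is 1/6, so a 24-unit rise in P_{RxPlus} moves P_{MedCo} by 1/6 × 24 = 4. MedCo's best response rises — the actions are strategic complements.

4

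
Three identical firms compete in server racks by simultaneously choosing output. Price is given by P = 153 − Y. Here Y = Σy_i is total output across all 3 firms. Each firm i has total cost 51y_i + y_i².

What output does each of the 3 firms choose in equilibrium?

A representative firm's profit is π_i = y_i(153 − Y) − 51y_i − y_i², with Y = y_i + Σ_{j≠i} y_j.
First-order condition: 102 − 4y_i − Σ_{j≠i} y_j = 0.
In a symmetric equilibrium every firm chooses the same y, so Σ_{j≠i} y_j = 2y. The condition becomes 102 − 6y = 0, giving y = 102/6 = 17.

17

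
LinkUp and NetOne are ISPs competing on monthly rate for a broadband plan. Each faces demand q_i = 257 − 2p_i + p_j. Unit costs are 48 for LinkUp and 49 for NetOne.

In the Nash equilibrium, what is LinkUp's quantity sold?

139.6

LinkUp's profit: π = (p_{LinkUp} − 48)(257 − 2p_{LinkUp} + p_{NetOne}).
∂π/∂p_{LinkUp} = 353 − 4p_{LinkUp} + p_{NetOne} = 0 ⇒ p_{LinkUp} = 88.25 + 0.25p_{NetOne}.
Similarly p_{NetOne} = 88.75 + 0.25p_{LinkUp}.
Solving the two reaction functions simultaneously: (1 − (0.25)(0.25))p_{LinkUp} = 88.25 + 0.25·88.75, so 0.9375p_{LinkUp} = 110.4375 and p_{LinkUp} = 117.8.
Then p_{NetOne} = 88.75 + 0.25·117.8 = 118.2.
q_{LinkUp} = 257 − 2·117.8 + 118.2 = 139.6.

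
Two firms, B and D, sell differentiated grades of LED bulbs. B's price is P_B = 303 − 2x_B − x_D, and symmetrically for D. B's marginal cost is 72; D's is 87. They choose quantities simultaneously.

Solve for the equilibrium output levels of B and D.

47.2, 42.2

Firm B's profit: π = x_B(303 − 2x_B − x_D) − 72x_B.
∂π/∂x_B = 231 − 4x_B − x_D = 0 ⇒ x_B = 57.75 − 0.25x_D.
Similarly x_D = 54 − 0.25x_B.
Plugging x_D into B's best response: x_B = 57.75 − 0.25(54 − 0.25x_B) ⇒ 0.9375x_B = 44.25, so x_B = 47.2.
Then x_D = 54 − 0.25·47.2 = 42.2.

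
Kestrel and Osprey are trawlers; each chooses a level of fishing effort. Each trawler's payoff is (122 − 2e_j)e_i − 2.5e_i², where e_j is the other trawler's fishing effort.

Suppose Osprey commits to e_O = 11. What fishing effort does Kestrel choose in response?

Kestrel's payoff is (122 − 2e_O)e_K − 2.5e_K².
∂π/∂e_K = 122 − 2e_O − 5e_K = 0, so e_K = 24.4 − 0.4e_O.
At e_O = 11: e_K = 24.4 − 0.4·11 = 20.

20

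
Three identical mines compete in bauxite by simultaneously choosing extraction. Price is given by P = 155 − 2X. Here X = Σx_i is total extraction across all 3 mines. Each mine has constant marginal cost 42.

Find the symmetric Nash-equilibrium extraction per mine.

14.125

A representative mine's profit is π_i = x_i(155 − 2X) − 42x_i, with X = x_i + Σ_{j≠i} x_j.
First-order condition: 113 − 4x_i − 2Σ_{j≠i} x_j = 0.
Imposing symmetry (x_j = x for all j) turns Σ_{j≠i} x_j into 2x, so 113 = 8x and x = 14.125.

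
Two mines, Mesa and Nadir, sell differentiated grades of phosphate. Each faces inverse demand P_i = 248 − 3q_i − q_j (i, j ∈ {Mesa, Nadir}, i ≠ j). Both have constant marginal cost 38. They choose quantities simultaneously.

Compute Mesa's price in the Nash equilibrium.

Mine Mesa's profit: π = q_{Mesa}(248 − 3q_{Mesa} − q_{Nadir}) − 38q_{Mesa}.
∂π/∂q_{Mesa} = 210 − 6q_{Mesa} − q_{Nadir} = 0 ⇒ q_{Mesa} = 35 − (1/6)q_{Nadir}.
By symmetry q_{Nadir} = q_{Mesa}; substituting into the reaction function, (7/6)q_{Mesa} = 35 and q_{Mesa} = 30.
P_{Mesa} = 248 − 3·30 − 30 = 128.

128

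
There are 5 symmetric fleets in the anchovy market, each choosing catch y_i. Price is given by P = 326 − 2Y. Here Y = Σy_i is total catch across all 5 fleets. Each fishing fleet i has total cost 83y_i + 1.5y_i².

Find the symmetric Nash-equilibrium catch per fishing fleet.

16.2

A representative fishing fleet's profit is π_i = y_i(326 − 2Y) − 83y_i − 1.5y_i², with Y = y_i + Σ_{j≠i} y_j.
First-order condition: 243 − 7y_i − 2Σ_{j≠i} y_j = 0.
In a symmetric equilibrium every fishing fleet chooses the same y, so Σ_{j≠i} y_j = 4y. The condition becomes 243 − 15y = 0, giving y = 243/15 = 16.2.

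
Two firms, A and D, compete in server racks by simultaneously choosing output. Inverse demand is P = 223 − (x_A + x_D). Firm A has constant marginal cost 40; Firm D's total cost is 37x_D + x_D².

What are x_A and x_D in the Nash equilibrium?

Firm A's profit: π = x_A(223 − (x_A + x_D)) − 40x_A.
∂π/∂x_A = 183 − 2x_A − x_D = 0, so x_A = 91.5 − 0.5x_D.
For D: ∂π/∂x_D = 186 − 4x_D − x_A = 0 ⇒ x_D = 46.5 − 0.25x_A.
Substituting the second reaction function into the first: x_A = 91.5 − 0.5(46.5 − 0.25x_A), which gives 0.875x_A = 68.25 ⇒ x_A = 78.
Then x_D = 46.5 − 0.25·78 = 27.

78, 27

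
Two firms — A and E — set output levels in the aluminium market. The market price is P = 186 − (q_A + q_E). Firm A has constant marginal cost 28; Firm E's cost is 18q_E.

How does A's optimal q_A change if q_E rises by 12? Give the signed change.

Firm A's profit: π = q_A(186 − (q_A + q_E)) − 28q_A.
∂π/∂q_A = 158 − 2q_A − q_E = 0, so q_A = 79 − 0.5q_E.
The reaction-function slope is −0.5, so a 12-unit rise in q_E moves q_A by −0.5 × 12 = −6. A's best response falls — the actions are strategic substitutes.

-6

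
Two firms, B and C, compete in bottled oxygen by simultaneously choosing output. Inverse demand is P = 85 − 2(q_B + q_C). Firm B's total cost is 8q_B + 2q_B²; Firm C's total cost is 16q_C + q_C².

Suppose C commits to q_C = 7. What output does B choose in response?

Firm B's profit: π = q_B(85 − 2(q_B + q_C)) − 8q_B − 2q_B².
∂π/∂q_B = 77 − 8q_B − 2q_C = 0, so q_B = 9.625 − 0.25q_C.
At q_C = 7: q_B = 9.625 − 0.25·7 = 7.875.

7.875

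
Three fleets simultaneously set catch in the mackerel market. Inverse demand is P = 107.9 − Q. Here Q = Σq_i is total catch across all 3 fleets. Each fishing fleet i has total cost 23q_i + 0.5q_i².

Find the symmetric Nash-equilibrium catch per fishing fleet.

A representative fishing fleet's profit is π_i = q_i(107.9 − Q) − 23q_i − 0.5q_i², with Q = q_i + Σ_{j≠i} q_j.
First-order condition: 84.9 − 3q_i − Σ_{j≠i} q_j = 0.
In a symmetric equilibrium every fishing fleet chooses the same q, so Σ_{j≠i} q_j = 2q. The condition becomes 84.9 − 5q = 0, giving q = 84.9/5 = 16.98.

16.98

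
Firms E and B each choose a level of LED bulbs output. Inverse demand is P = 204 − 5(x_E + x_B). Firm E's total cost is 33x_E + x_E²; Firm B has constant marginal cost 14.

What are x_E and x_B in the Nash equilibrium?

Firm E's profit: π = x_E(204 − 5(x_E + x_B)) − 33x_E − x_E².
∂π/∂x_E = 171 − 12x_E − 5x_B = 0, so x_E = 14.25 − (5/12)x_B.
For B: ∂π/∂x_B = 190 − 10x_B − 5x_E = 0 ⇒ x_B = 19 − 0.5x_E.
Substituting the second reaction function into the first: x_E = 14.25 − (5/12)(19 − 0.5x_E), which gives (19/24)x_E = 19/3 ⇒ x_E = 8.
Then x_B = 19 − 0.5·8 = 15.

8, 15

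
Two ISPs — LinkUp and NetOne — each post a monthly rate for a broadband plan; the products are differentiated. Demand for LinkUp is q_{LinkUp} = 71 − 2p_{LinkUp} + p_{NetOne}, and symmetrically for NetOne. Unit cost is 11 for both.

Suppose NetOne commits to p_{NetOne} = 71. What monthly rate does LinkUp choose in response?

LinkUp's profit: π = (p_{LinkUp} − 11)(71 − 2p_{LinkUp} + p_{NetOne}).
∂π/∂p_{LinkUp} = 93 − 4p_{LinkUp} + p_{NetOne} = 0 ⇒ p_{LinkUp} = 23.25 + 0.25p_{NetOne}.
At p_{NetOne} = 71: p_{LinkUp} = 23.25 + 0.25·71 = 41.

41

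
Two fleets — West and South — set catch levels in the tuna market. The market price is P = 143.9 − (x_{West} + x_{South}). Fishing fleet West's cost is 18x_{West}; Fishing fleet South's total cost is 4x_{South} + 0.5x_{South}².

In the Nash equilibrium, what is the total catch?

78.34

Fishing fleet West's profit: π = x_{West}(143.9 − (x_{West} + x_{South})) − 18x_{West}.
∂π/∂x_{West} = 125.9 − 2x_{West} − x_{South} = 0, so x_{West} = 62.95 − 0.5x_{South}.
For South: ∂π/∂x_{South} = 139.9 − 3x_{South} − x_{West} = 0 ⇒ x_{South} = 1399/30 − (1/3)x_{West}.
Substituting the second reaction function into the first: x_{West} = 62.95 − 0.5(1399/30 − (1/3)x_{West}), which gives (5/6)x_{West} = 1189/30 ⇒ x_{West} = 47.56.
Then x_{South} = 1399/30 − (1/3)·47.56 = 30.78.
Total catch: 47.56 + 30.78 = 78.34.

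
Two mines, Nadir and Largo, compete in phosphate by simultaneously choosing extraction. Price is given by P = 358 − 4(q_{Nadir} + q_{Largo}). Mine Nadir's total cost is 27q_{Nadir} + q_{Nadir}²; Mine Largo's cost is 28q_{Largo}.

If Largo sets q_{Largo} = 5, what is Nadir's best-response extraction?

Mine Nadir's profit: π = q_{Nadir}(358 − 4(q_{Nadir} + q_{Largo})) − 27q_{Nadir} − q_{Nadir}².
∂π/∂q_{Nadir} = 331 − 10q_{Nadir} − 4q_{Largo} = 0, so q_{Nadir} = 33.1 − 0.4q_{Largo}.
At q_{Largo} = 5: q_{Nadir} = 33.1 − 0.4·5 = 31.1.

31.1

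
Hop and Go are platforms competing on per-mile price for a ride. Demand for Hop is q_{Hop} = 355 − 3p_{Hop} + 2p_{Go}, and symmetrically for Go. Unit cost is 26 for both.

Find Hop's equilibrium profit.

Hop's profit: π = (p_{Hop} − 26)(355 − 3p_{Hop} + 2p_{Go}).
∂π/∂p_{Hop} = 433 − 6p_{Hop} + 2p_{Go} = 0 ⇒ p_{Hop} = 433/6 + (1/3)p_{Go}.
The game is symmetric, so in equilibrium p_{Go} = p_{Hop}: the reaction function gives (2/3)p_{Hop} = 433/6, hence p_{Hop} = 108.25.
q_{Hop} = 355 − 3·108.25 + 2·108.25 = 246.75.
Profit = (108.25 − 26)·246.75 = 20295.1875.

20295.1875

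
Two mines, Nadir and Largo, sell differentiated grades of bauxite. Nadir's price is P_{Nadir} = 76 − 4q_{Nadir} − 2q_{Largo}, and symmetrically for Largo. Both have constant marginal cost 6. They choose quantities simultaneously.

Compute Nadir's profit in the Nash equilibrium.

196

Mine Nadir's profit: π = q_{Nadir}(76 − 4q_{Nadir} − 2q_{Largo}) − 6q_{Nadir}.
∂π/∂q_{Nadir} = 70 − 8q_{Nadir} − 2q_{Largo} = 0 ⇒ q_{Nadir} = 8.75 − 0.25q_{Largo}.
By symmetry q_{Largo} = q_{Nadir}; substituting into the reaction function, 1.25q_{Nadir} = 8.75 and q_{Nadir} = 7.
P_{Nadir} = 76 − 4·7 − 2·7 = 34.
Profit = (34 − 6)·7 = 196.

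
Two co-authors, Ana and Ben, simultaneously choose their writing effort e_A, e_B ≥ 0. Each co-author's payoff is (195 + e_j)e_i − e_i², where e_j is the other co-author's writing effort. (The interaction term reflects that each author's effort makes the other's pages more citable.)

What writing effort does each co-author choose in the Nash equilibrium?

195

Ana's payoff is (195 + e_B)e_A − e_A².
∂π/∂e_A = 195 + e_B − 2e_A = 0, so e_A = 97.5 + 0.5e_B.
Setting e_A = e_B in the reaction function: e_A = 97.5 + 0.5e_A, so e_A = 97.5 / 0.5 = 195.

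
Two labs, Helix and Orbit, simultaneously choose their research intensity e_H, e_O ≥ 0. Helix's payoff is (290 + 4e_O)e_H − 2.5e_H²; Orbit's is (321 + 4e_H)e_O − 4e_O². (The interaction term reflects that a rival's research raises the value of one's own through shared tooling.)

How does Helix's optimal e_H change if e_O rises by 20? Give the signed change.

16

Expanding Helix's payoff: 290e_H + 4e_Oe_H − 2.5e_H².
∂π/∂e_H = 290 + 4e_O − 5e_H = 0, so e_H = 58 + 0.8e_O.
The reaction-function slope is 0.8, so a 20-unit rise in e_O moves e_H by 0.8 × 20 = 16. Helix's best response rises — the actions are strategic complements.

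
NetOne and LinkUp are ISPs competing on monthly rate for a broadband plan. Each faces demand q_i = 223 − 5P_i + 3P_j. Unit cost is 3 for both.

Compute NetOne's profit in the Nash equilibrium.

NetOne's profit: π = (P_{NetOne} − 3)(223 − 5P_{NetOne} + 3P_{LinkUp}).
∂π/∂P_{NetOne} = 238 − 10P_{NetOne} + 3P_{LinkUp} = 0 ⇒ P_{NetOne} = 23.8 + 0.3P_{LinkUp}.
By symmetry P_{LinkUp} = P_{NetOne}; substituting into the reaction function, 0.7P_{NetOne} = 23.8 and P_{NetOne} = 34.
q_{NetOne} = 223 − 5·34 + 3·34 = 155.
Profit = (34 − 3)·155 = 4805.

4805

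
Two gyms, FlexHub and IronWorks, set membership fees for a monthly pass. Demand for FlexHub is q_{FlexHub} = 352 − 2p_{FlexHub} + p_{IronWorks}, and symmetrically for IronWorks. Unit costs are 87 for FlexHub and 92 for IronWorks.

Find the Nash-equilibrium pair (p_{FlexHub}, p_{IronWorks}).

176, 178

FlexHub's profit: π = (p_{FlexHub} − 87)(352 − 2p_{FlexHub} + p_{IronWorks}).
∂π/∂p_{FlexHub} = 526 − 4p_{FlexHub} + p_{IronWorks} = 0 ⇒ p_{FlexHub} = 131.5 + 0.25p_{IronWorks}.
Similarly p_{IronWorks} = 134 + 0.25p_{FlexHub}.
Substituting the second reaction function into the first: p_{FlexHub} = 131.5 + 0.25(134 + 0.25p_{FlexHub}), which gives 0.9375p_{FlexHub} = 165 ⇒ p_{FlexHub} = 176.
Then p_{IronWorks} = 134 + 0.25·176 = 178.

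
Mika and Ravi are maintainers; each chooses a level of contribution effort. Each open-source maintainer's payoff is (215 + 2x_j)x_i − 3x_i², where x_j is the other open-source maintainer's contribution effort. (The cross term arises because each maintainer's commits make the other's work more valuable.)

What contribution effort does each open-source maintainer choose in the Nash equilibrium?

Mika's payoff is (215 + 2x_R)x_M − 3x_M².
∂π/∂x_M = 215 + 2x_R − 6x_M = 0, so x_M = 215/6 + (1/3)x_R.
The game is symmetric, so in equilibrium x_R = x_M: the reaction function gives (2/3)x_M = 215/6, hence x_M = 53.75.

53.75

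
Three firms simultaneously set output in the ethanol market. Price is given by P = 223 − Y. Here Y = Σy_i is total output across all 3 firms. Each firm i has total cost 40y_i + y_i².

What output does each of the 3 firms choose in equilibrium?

A representative firm's profit is π_i = y_i(223 − Y) − 40y_i − y_i², with Y = y_i + Σ_{j≠i} y_j.
First-order condition: 183 − 4y_i − Σ_{j≠i} y_j = 0.
With identical firms, set every y_j = y: then 183 − 4y − 2y = 0, i.e. y = 183/6 = 30.5.

30.5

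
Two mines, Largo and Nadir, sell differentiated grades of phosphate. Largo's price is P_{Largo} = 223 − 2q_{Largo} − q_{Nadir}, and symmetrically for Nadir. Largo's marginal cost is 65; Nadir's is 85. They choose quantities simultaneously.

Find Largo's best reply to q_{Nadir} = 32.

Mine Largo's profit: π = q_{Largo}(223 − 2q_{Largo} − q_{Nadir}) − 65q_{Largo}.
∂π/∂q_{Largo} = 158 − 4q_{Largo} − q_{Nadir} = 0 ⇒ q_{Largo} = 39.5 − 0.25q_{Nadir}.
At q_{Nadir} = 32: q_{Largo} = 39.5 − 0.25·32 = 31.5.

31.5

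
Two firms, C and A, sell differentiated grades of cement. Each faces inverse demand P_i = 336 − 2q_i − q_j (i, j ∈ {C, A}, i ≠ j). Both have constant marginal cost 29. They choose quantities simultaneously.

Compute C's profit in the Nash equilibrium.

7539.92

Firm C's profit: π = q_C(336 − 2q_C − q_A) − 29q_C.
∂π/∂q_C = 307 − 4q_C − q_A = 0 ⇒ q_C = 76.75 − 0.25q_A.
By symmetry q_A = q_C; substituting into the reaction function, 1.25q_C = 76.75 and q_C = 61.4.
P_C = 336 − 2·61.4 − 61.4 = 151.8.
Profit = (151.8 − 29)·61.4 = 7539.92.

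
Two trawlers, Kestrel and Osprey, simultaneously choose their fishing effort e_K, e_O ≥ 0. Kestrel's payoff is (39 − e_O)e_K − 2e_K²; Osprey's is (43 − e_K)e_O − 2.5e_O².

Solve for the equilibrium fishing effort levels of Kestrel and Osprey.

8, 7

Expanding Kestrel's payoff: 39e_K − e_Oe_K − 2e_K².
∂π/∂e_K = 39 − e_O − 4e_K = 0, so e_K = 9.75 − 0.25e_O.
Likewise for Osprey: e_O = 8.6 − 0.2e_K.
Plugging e_O into Kestrel's best response: e_K = 9.75 − 0.25(8.6 − 0.2e_K) ⇒ 0.95e_K = 7.6, so e_K = 8.
Then e_O = 8.6 − 0.2·8 = 7.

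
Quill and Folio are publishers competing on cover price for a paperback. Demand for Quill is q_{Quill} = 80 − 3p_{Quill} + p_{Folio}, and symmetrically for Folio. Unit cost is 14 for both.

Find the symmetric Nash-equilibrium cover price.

Quill's profit: π = (p_{Quill} − 14)(80 − 3p_{Quill} + p_{Folio}).
∂π/∂p_{Quill} = 122 − 6p_{Quill} + p_{Folio} = 0 ⇒ p_{Quill} = 61/3 + (1/6)p_{Folio}.
By symmetry p_{Folio} = p_{Quill}; substituting into the reaction function, (5/6)p_{Quill} = 61/3 and p_{Quill} = 24.4.

24.4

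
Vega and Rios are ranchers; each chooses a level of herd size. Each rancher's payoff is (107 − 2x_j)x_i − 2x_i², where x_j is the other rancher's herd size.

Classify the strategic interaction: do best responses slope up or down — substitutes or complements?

strategic substitutes

Vega's payoff is (107 − 2x_R)x_V − 2x_V².
∂π/∂x_V = 107 − 2x_R − 4x_V = 0, so x_V = 26.75 − 0.5x_R.
The best-response slope dx_V/dx_R = −0.5 < 0: the reaction function is downward-sloping, so the choices are strategic substitutes.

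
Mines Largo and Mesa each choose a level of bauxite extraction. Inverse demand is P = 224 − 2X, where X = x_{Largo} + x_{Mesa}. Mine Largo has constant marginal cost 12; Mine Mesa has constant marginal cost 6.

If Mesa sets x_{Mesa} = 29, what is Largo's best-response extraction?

38.5

Mine Largo's profit: π = x_{Largo}(224 − 2(x_{Largo} + x_{Mesa})) − 12x_{Largo}.
∂π/∂x_{Largo} = 212 − 4x_{Largo} − 2x_{Mesa} = 0, so x_{Largo} = 53 − 0.5x_{Mesa}.
At x_{Mesa} = 29: x_{Largo} = 53 − 0.5·29 = 38.5.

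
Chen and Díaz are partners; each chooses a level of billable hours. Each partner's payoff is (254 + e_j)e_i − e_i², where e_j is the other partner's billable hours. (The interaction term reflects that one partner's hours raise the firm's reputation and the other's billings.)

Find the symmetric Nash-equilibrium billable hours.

254

Chen's payoff is (254 + e_D)e_C − e_C².
∂π/∂e_C = 254 + e_D − 2e_C = 0, so e_C = 127 + 0.5e_D.
The game is symmetric, so in equilibrium e_D = e_C: the reaction function gives 0.5e_C = 127, hence e_C = 254.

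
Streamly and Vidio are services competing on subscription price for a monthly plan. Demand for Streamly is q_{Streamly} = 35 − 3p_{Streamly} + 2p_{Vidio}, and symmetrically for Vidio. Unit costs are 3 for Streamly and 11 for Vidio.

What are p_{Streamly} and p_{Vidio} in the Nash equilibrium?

Streamly's profit: π = (p_{Streamly} − 3)(35 − 3p_{Streamly} + 2p_{Vidio}).
∂π/∂p_{Streamly} = 44 − 6p_{Streamly} + 2p_{Vidio} = 0 ⇒ p_{Streamly} = 22/3 + (1/3)p_{Vidio}.
Similarly p_{Vidio} = 34/3 + (1/3)p_{Streamly}.
Solving the two reaction functions simultaneously: (1 − (1/3)(1/3))p_{Streamly} = 22/3 + (1/3)·(34/3), so (8/9)p_{Streamly} = 100/9 and p_{Streamly} = 12.5.
Then p_{Vidio} = 34/3 + (1/3)·12.5 = 15.5.

12.5, 15.5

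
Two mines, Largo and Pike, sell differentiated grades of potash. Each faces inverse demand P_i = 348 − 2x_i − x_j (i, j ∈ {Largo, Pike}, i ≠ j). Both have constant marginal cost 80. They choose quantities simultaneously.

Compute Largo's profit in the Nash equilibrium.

5745.92

Mine Largo's profit: π = x_{Largo}(348 − 2x_{Largo} − x_{Pike}) − 80x_{Largo}.
∂π/∂x_{Largo} = 268 − 4x_{Largo} − x_{Pike} = 0 ⇒ x_{Largo} = 67 − 0.25x_{Pike}.
Setting x_{Largo} = x_{Pike} in the reaction function: x_{Largo} = 67 − 0.25x_{Largo}, so x_{Largo} = 67 / 1.25 = 53.6.
P_{Largo} = 348 − 2·53.6 − 53.6 = 187.2.
Profit = (187.2 − 80)·53.6 = 5745.92.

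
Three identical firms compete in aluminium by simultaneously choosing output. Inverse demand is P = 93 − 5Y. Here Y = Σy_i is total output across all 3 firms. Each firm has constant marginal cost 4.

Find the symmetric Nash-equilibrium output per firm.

A representative firm's profit is π_i = y_i(93 − 5Y) − 4y_i, with Y = y_i + Σ_{j≠i} y_j.
First-order condition: 89 − 10y_i − 5Σ_{j≠i} y_j = 0.
With identical firms, set every y_j = y: then 89 − 10y − 10y = 0, i.e. y = 89/20 = 4.45.

4.45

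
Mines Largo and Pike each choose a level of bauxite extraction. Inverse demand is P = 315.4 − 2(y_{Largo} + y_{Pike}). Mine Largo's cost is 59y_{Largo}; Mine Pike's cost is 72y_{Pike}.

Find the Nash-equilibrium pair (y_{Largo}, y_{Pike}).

Mine Largo's profit: π = y_{Largo}(315.4 − 2(y_{Largo} + y_{Pike})) − 59y_{Largo}.
∂π/∂y_{Largo} = 256.4 − 4y_{Largo} − 2y_{Pike} = 0, so y_{Largo} = 64.1 − 0.5y_{Pike}.
By the same steps for Pike: y_{Pike} = 60.85 − 0.5y_{Largo}.
Plugging y_{Pike} into Largo's best response: y_{Largo} = 64.1 − 0.5(60.85 − 0.5y_{Largo}) ⇒ 0.75y_{Largo} = 33.675, so y_{Largo} = 44.9.
Then y_{Pike} = 60.85 − 0.5·44.9 = 38.4.

44.9, 38.4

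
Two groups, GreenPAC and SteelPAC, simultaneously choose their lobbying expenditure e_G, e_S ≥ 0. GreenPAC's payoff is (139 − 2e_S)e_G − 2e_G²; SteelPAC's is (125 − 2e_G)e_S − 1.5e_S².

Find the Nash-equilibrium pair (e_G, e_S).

Expanding GreenPAC's payoff: 139e_G − 2e_Se_G − 2e_G².
∂π/∂e_G = 139 − 2e_S − 4e_G = 0, so e_G = 34.75 − 0.5e_S.
Likewise for SteelPAC: e_S = 125/3 − (2/3)e_G.
Solving the two reaction functions simultaneously: (1 − (−0.5)(−2/3))e_G = 34.75 − 0.5·(125/3), so (2/3)e_G = 167/12 and e_G = 20.875.
Then e_S = 125/3 − (2/3)·20.875 = 27.75.

20.875, 27.75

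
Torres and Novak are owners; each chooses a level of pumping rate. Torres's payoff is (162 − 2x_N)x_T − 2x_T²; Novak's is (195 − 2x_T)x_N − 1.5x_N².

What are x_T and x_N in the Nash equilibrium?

12, 57

Expanding Torres's payoff: 162x_T − 2x_Nx_T − 2x_T².
∂π/∂x_T = 162 − 2x_N − 4x_T = 0, so x_T = 40.5 − 0.5x_N.
Likewise for Novak: x_N = 65 − (2/3)x_T.
Plugging x_N into Torres's best response: x_T = 40.5 − 0.5(65 − (2/3)x_T) ⇒ (2/3)x_T = 8, so x_T = 12.
Then x_N = 65 − (2/3)·12 = 57.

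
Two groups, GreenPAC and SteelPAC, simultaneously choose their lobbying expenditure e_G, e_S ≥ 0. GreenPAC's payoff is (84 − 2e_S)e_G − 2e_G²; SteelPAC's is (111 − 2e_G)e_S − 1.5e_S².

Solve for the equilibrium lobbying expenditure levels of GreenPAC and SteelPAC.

Expanding GreenPAC's payoff: 84e_G − 2e_Se_G − 2e_G².
∂π/∂e_G = 84 − 2e_S − 4e_G = 0, so e_G = 21 − 0.5e_S.
Likewise for SteelPAC: e_S = 37 − (2/3)e_G.
Plugging e_S into GreenPAC's best response: e_G = 21 − 0.5(37 − (2/3)e_G) ⇒ (2/3)e_G = 2.5, so e_G = 3.75.
Then e_S = 37 − (2/3)·3.75 = 34.5.

3.75, 34.5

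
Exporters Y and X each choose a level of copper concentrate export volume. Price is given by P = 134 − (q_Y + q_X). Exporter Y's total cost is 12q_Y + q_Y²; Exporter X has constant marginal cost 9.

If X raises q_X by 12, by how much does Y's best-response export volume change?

Exporter Y's profit: π = q_Y(134 − (q_Y + q_X)) − 12q_Y − q_Y².
∂π/∂q_Y = 122 − 4q_Y − q_X = 0, so q_Y = 30.5 − 0.25q_X.
The reaction-function slope is −0.25, so a 12-unit rise in q_X moves q_Y by −0.25 × 12 = −3. Y's best response falls — the actions are strategic substitutes.

-3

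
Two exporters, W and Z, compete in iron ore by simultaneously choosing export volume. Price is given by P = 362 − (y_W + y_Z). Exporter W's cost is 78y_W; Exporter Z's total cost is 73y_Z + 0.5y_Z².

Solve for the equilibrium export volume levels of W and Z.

112.6, 58.8

Exporter W's profit: π = y_W(362 − (y_W + y_Z)) − 78y_W.
∂π/∂y_W = 284 − 2y_W − y_Z = 0, so y_W = 142 − 0.5y_Z.
For Z: ∂π/∂y_Z = 289 − 3y_Z − y_W = 0 ⇒ y_Z = 289/3 − (1/3)y_W.
Substituting the second reaction function into the first: y_W = 142 − 0.5(289/3 − (1/3)y_W), which gives (5/6)y_W = 563/6 ⇒ y_W = 112.6.
Then y_Z = 289/3 − (1/3)·112.6 = 58.8.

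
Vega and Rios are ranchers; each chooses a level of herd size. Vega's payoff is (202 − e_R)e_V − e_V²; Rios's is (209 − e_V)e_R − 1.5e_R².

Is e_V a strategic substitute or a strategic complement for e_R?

strategic substitutes

Expanding Vega's payoff: 202e_V − e_Re_V − e_V².
∂π/∂e_V = 202 − e_R − 2e_V = 0, so e_V = 101 − 0.5e_R.
The best-response slope de_V/de_R = −0.5 < 0: the reaction function is downward-sloping, so the choices are strategic substitutes.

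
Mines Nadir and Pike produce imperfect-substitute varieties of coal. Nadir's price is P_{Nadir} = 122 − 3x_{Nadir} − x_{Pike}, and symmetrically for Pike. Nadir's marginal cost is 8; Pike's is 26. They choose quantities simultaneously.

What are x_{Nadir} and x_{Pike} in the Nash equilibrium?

16.8, 13.2

Mine Nadir's profit: π = x_{Nadir}(122 − 3x_{Nadir} − x_{Pike}) − 8x_{Nadir}.
∂π/∂x_{Nadir} = 114 − 6x_{Nadir} − x_{Pike} = 0 ⇒ x_{Nadir} = 19 − (1/6)x_{Pike}.
Similarly x_{Pike} = 16 − (1/6)x_{Nadir}.
Solving the two reaction functions simultaneously: (1 − (−1/6)(−1/6))x_{Nadir} = 19 − (1/6)·16, so (35/36)x_{Nadir} = 49/3 and x_{Nadir} = 16.8.
Then x_{Pike} = 16 − (1/6)·16.8 = 13.2.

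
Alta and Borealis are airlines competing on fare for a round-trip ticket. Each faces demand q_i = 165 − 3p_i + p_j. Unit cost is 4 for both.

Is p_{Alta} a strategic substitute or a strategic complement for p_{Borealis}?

Alta's profit: π = (p_{Alta} − 4)(165 − 3p_{Alta} + p_{Borealis}).
∂π/∂p_{Alta} = 177 − 6p_{Alta} + p_{Borealis} = 0 ⇒ p_{Alta} = 29.5 + (1/6)p_{Borealis}.
The best-response slope dp_{Alta}/dp_{Borealis} = 1/6 > 0: the reaction function is upward-sloping, so the choices are strategic complements.

strategic complements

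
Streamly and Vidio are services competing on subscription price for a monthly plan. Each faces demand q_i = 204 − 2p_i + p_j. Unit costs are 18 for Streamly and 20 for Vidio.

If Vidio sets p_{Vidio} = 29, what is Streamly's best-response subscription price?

67.25

Streamly's profit: π = (p_{Streamly} − 18)(204 − 2p_{Streamly} + p_{Vidio}).
∂π/∂p_{Streamly} = 240 − 4p_{Streamly} + p_{Vidio} = 0 ⇒ p_{Streamly} = 60 + 0.25p_{Vidio}.
At p_{Vidio} = 29: p_{Streamly} = 60 + 0.25·29 = 67.25.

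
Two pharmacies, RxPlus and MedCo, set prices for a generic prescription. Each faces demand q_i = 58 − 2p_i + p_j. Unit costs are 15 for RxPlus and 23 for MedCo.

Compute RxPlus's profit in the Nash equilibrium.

RxPlus's profit: π = (p_{RxPlus} − 15)(58 − 2p_{RxPlus} + p_{MedCo}).
∂π/∂p_{RxPlus} = 88 − 4p_{RxPlus} + p_{MedCo} = 0 ⇒ p_{RxPlus} = 22 + 0.25p_{MedCo}.
Similarly p_{MedCo} = 26 + 0.25p_{RxPlus}.
Substituting the second reaction function into the first: p_{RxPlus} = 22 + 0.25(26 + 0.25p_{RxPlus}), which gives 0.9375p_{RxPlus} = 28.5 ⇒ p_{RxPlus} = 30.4.
Then p_{MedCo} = 26 + 0.25·30.4 = 33.6.
q_{RxPlus} = 58 − 2·30.4 + 33.6 = 30.8.
Profit = (30.4 − 15)·30.8 = 474.32.

474.32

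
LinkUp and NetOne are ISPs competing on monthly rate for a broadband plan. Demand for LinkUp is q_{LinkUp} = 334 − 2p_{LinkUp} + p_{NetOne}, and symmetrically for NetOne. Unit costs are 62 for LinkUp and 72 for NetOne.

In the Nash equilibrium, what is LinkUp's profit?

16928

LinkUp's profit: π = (p_{LinkUp} − 62)(334 − 2p_{LinkUp} + p_{NetOne}).
∂π/∂p_{LinkUp} = 458 − 4p_{LinkUp} + p_{NetOne} = 0 ⇒ p_{LinkUp} = 114.5 + 0.25p_{NetOne}.
Similarly p_{NetOne} = 119.5 + 0.25p_{LinkUp}.
Solving the two reaction functions simultaneously: (1 − (0.25)(0.25))p_{LinkUp} = 114.5 + 0.25·119.5, so 0.9375p_{LinkUp} = 144.375 and p_{LinkUp} = 154.
Then p_{NetOne} = 119.5 + 0.25·154 = 158.
q_{LinkUp} = 334 − 2·154 + 158 = 184.
Profit = (154 − 62)·184 = 16928.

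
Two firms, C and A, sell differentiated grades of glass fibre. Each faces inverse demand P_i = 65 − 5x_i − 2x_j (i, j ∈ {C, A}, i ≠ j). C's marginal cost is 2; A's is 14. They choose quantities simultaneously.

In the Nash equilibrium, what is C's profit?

Firm C's profit: π = x_C(65 − 5x_C − 2x_A) − 2x_C.
∂π/∂x_C = 63 − 10x_C − 2x_A = 0 ⇒ x_C = 6.3 − 0.2x_A.
Similarly x_A = 5.1 − 0.2x_C.
Plugging x_A into C's best response: x_C = 6.3 − 0.2(5.1 − 0.2x_C) ⇒ 0.96x_C = 5.28, so x_C = 5.5.
Then x_A = 5.1 − 0.2·5.5 = 4.
P_C = 65 − 5·5.5 − 2·4 = 29.5.
Profit = (29.5 − 2)·5.5 = 151.25.

151.25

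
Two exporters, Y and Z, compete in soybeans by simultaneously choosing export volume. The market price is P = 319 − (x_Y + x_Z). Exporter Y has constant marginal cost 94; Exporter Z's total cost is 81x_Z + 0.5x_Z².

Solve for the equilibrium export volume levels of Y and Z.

87.4, 50.2

Exporter Y's profit: π = x_Y(319 − (x_Y + x_Z)) − 94x_Y.
∂π/∂x_Y = 225 − 2x_Y − x_Z = 0, so x_Y = 112.5 − 0.5x_Z.
For Z: ∂π/∂x_Z = 238 − 3x_Z − x_Y = 0 ⇒ x_Z = 238/3 − (1/3)x_Y.
Substituting the second reaction function into the first: x_Y = 112.5 − 0.5(238/3 − (1/3)x_Y), which gives (5/6)x_Y = 437/6 ⇒ x_Y = 87.4.
Then x_Z = 238/3 − (1/3)·87.4 = 50.2.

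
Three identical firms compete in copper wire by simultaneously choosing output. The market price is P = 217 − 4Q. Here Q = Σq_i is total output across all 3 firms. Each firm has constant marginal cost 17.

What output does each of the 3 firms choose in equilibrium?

12.5

A representative firm's profit is π_i = q_i(217 − 4Q) − 17q_i, with Q = q_i + Σ_{j≠i} q_j.
First-order condition: 200 − 8q_i − 4Σ_{j≠i} q_j = 0.
In a symmetric equilibrium every firm chooses the same q, so Σ_{j≠i} q_j = 2q. The condition becomes 200 − 16q = 0, giving q = 200/16 = 12.5.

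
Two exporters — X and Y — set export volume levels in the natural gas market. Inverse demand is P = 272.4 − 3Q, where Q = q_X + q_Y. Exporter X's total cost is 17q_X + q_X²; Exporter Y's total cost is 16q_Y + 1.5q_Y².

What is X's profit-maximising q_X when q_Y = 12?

27.425

Exporter X's profit: π = q_X(272.4 − 3(q_X + q_Y)) − 17q_X − q_X².
∂π/∂q_X = 255.4 − 8q_X − 3q_Y = 0, so q_X = 31.925 − 0.375q_Y.
At q_Y = 12: q_X = 31.925 − 0.375·12 = 27.425.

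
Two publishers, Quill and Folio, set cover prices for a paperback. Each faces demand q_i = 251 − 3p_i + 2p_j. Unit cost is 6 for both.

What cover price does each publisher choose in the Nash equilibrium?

Quill's profit: π = (p_{Quill} − 6)(251 − 3p_{Quill} + 2p_{Folio}).
∂π/∂p_{Quill} = 269 − 6p_{Quill} + 2p_{Folio} = 0 ⇒ p_{Quill} = 269/6 + (1/3)p_{Folio}.
The game is symmetric, so in equilibrium p_{Folio} = p_{Quill}: the reaction function gives (2/3)p_{Quill} = 269/6, hence p_{Quill} = 67.25.

67.25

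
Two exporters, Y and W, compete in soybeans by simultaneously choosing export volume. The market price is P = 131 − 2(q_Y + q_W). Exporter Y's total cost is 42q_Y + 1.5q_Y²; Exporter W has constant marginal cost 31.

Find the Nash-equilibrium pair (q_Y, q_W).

Exporter Y's profit: π = q_Y(131 − 2(q_Y + q_W)) − 42q_Y − 1.5q_Y².
∂π/∂q_Y = 89 − 7q_Y − 2q_W = 0, so q_Y = 89/7 − (2/7)q_W.
For W: ∂π/∂q_W = 100 − 4q_W − 2q_Y = 0 ⇒ q_W = 25 − 0.5q_Y.
Plugging q_W into Y's best response: q_Y = 89/7 − (2/7)(25 − 0.5q_Y) ⇒ (6/7)q_Y = 39/7, so q_Y = 6.5.
Then q_W = 25 − 0.5·6.5 = 21.75.

6.5, 21.75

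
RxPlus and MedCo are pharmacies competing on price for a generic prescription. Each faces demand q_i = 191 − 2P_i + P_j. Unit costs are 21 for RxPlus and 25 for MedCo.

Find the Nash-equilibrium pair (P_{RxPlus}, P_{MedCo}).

78.2, 79.8

RxPlus's profit: π = (P_{RxPlus} − 21)(191 − 2P_{RxPlus} + P_{MedCo}).
∂π/∂P_{RxPlus} = 233 − 4P_{RxPlus} + P_{MedCo} = 0 ⇒ P_{RxPlus} = 58.25 + 0.25P_{MedCo}.
Similarly P_{MedCo} = 60.25 + 0.25P_{RxPlus}.
Substituting the second reaction function into the first: P_{RxPlus} = 58.25 + 0.25(60.25 + 0.25P_{RxPlus}), which gives 0.9375P_{RxPlus} = 73.3125 ⇒ P_{RxPlus} = 78.2.
Then P_{MedCo} = 60.25 + 0.25·78.2 = 79.8.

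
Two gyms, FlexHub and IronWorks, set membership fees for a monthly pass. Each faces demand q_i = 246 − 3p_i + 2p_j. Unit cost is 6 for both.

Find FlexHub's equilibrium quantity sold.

180

FlexHub's profit: π = (p_{FlexHub} − 6)(246 − 3p_{FlexHub} + 2p_{IronWorks}).
∂π/∂p_{FlexHub} = 264 − 6p_{FlexHub} + 2p_{IronWorks} = 0 ⇒ p_{FlexHub} = 44 + (1/3)p_{IronWorks}.
By symmetry p_{IronWorks} = p_{FlexHub}; substituting into the reaction function, (2/3)p_{FlexHub} = 44 and p_{FlexHub} = 66.
q_{FlexHub} = 246 − 3·66 + 2·66 = 180.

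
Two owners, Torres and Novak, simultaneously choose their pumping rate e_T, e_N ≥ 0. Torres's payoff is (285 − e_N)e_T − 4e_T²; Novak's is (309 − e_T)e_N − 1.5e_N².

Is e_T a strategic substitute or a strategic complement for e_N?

Expanding Torres's payoff: 285e_T − e_Ne_T − 4e_T².
∂π/∂e_T = 285 − e_N − 8e_T = 0, so e_T = 35.625 − 0.125e_N.
The best-response slope de_T/de_N = −0.125 < 0: the reaction function is downward-sloping, so the choices are strategic substitutes.

strategic substitutes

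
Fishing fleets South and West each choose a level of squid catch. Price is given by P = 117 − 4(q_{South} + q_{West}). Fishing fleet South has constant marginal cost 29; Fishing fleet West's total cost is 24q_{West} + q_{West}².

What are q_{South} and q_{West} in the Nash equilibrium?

7.9375, 6.125

Fishing fleet South's profit: π = q_{South}(117 − 4(q_{South} + q_{West})) − 29q_{South}.
∂π/∂q_{South} = 88 − 8q_{South} − 4q_{West} = 0, so q_{South} = 11 − 0.5q_{West}.
For West: ∂π/∂q_{West} = 93 − 10q_{West} − 4q_{South} = 0 ⇒ q_{West} = 9.3 − 0.4q_{South}.
Solving the two reaction functions simultaneously: (1 − (−0.5)(−0.4))q_{South} = 11 − 0.5·9.3, so 0.8q_{South} = 6.35 and q_{South} = 7.9375.
Then q_{West} = 9.3 − 0.4·7.9375 = 6.125.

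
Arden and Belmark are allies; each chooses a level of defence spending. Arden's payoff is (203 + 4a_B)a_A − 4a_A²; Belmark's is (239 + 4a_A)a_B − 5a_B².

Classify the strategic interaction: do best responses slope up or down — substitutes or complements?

strategic complements

Expanding Arden's payoff: 203a_A + 4a_Ba_A − 4a_A².
∂π/∂a_A = 203 + 4a_B − 8a_A = 0, so a_A = 25.375 + 0.5a_B.
The best-response slope da_A/da_B = 0.5 > 0: the reaction function is upward-sloping, so the choices are strategic complements.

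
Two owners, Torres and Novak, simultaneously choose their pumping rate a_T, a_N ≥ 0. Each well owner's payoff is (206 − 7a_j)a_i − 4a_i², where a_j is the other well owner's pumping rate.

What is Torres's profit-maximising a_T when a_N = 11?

Torres's payoff is (206 − 7a_N)a_T − 4a_T².
∂π/∂a_T = 206 − 7a_N − 8a_T = 0, so a_T = 25.75 − 0.875a_N.
At a_N = 11: a_T = 25.75 − 0.875·11 = 16.125.

16.125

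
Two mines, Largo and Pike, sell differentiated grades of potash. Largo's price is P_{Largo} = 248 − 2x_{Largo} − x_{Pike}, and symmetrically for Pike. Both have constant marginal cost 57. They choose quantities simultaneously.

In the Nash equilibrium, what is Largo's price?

Mine Largo's profit: π = x_{Largo}(248 − 2x_{Largo} − x_{Pike}) − 57x_{Largo}.
∂π/∂x_{Largo} = 191 − 4x_{Largo} − x_{Pike} = 0 ⇒ x_{Largo} = 47.75 − 0.25x_{Pike}.
By symmetry x_{Pike} = x_{Largo}; substituting into the reaction function, 1.25x_{Largo} = 47.75 and x_{Largo} = 38.2.
P_{Largo} = 248 − 2·38.2 − 38.2 = 133.4.

133.4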